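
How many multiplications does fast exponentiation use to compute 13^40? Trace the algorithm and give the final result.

Computing 13^40 by squaring (build up from 13^1; each line after the first costs one multiplication):

13^1 = 13
13^2 = (13^1)^2 = 13^2 = 169
13^4 = (13^2)^2 = 169^2 = 28561
13^5 = 13 * 13^4 = 13 * 28561 = 371293
13^10 = (13^5)^2 = 371293^2 = 137858491849
13^20 = (13^10)^2 = 137858491849^2 = 19004963774880799438801
13^40 = (13^20)^2 = 19004963774880799438801^2 = 361188648084531445929920877641340156544317601

Result: 361188648084531445929920877641340156544317601
Multiplications needed: 6 (6 lines after 13^1)

13^40 = 361188648084531445929920877641340156544317601. Using exponentiation by squaring, this requires 6 multiplications. The key idea: if the exponent is even, square the half-power; if odd, multiply by the base once.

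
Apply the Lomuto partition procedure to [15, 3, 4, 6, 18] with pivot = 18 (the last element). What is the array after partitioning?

Lomuto partition with pivot = 18:

Initial array: [15, 3, 4, 6, 18]

arr[0]=15 <= 18: swap with position 0, array becomes [15, 3, 4, 6, 18]
arr[1]=3 <= 18: swap with position 1, array becomes [15, 3, 4, 6, 18]
arr[2]=4 <= 18: swap with position 2, array becomes [15, 3, 4, 6, 18]
arr[3]=6 <= 18: swap with position 3, array becomes [15, 3, 4, 6, 18]

Place pivot at position 4: [15, 3, 4, 6, 18]
Pivot position: 4

After partitioning with pivot 18, the array becomes [15, 3, 4, 6, 18]. The pivot is placed at index 4. All elements to the left of the pivot are <= 18, and all elements to the right are > 18.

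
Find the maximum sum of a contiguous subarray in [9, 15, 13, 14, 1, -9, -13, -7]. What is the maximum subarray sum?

Using Kadane's algorithm on [9, 15, 13, 14, 1, -9, -13, -7]:

Scanning through the array:
Position 1 (value 15): max_ending_here = 24, max_so_far = 24
Position 2 (value 13): max_ending_here = 37, max_so_far = 37
Position 3 (value 14): max_ending_here = 51, max_so_far = 51
Position 4 (value 1): max_ending_here = 52, max_so_far = 52
Position 5 (value -9): max_ending_here = 43, max_so_far = 52
Position 6 (value -13): max_ending_here = 30, max_so_far = 52
Position 7 (value -7): max_ending_here = 23, max_so_far = 52

Maximum subarray: [9, 15, 13, 14, 1]
Maximum sum: 52

The maximum subarray is [9, 15, 13, 14, 1] with sum 52. This subarray runs from index 0 to index 4.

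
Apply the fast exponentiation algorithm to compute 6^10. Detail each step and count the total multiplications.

Computing 6^10 by squaring (build up from 6^1; each line after the first costs one multiplication):

6^1 = 6
6^2 = (6^1)^2 = 6^2 = 36
6^4 = (6^2)^2 = 36^2 = 1296
6^5 = 6 * 6^4 = 6 * 1296 = 7776
6^10 = (6^5)^2 = 7776^2 = 60466176

Result: 60466176
Multiplications needed: 4 (4 lines after 6^1)

6^10 = 60466176. Using exponentiation by squaring, this requires 4 multiplications. The key idea: if the exponent is even, square the half-power; if odd, multiply by the base once.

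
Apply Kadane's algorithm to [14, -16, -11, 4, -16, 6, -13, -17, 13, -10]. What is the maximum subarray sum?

Using Kadane's algorithm on [14, -16, -11, 4, -16, 6, -13, -17, 13, -10]:

Scanning through the array:
Position 1 (value -16): max_ending_here = -2, max_so_far = 14
Position 2 (value -11): max_ending_here = -11, max_so_far = 14
Position 3 (value 4): max_ending_here = 4, max_so_far = 14
Position 4 (value -16): max_ending_here = -12, max_so_far = 14
Position 5 (value 6): max_ending_here = 6, max_so_far = 14
Position 6 (value -13): max_ending_here = -7, max_so_far = 14
Position 7 (value -17): max_ending_here = -17, max_so_far = 14
Position 8 (value 13): max_ending_here = 13, max_so_far = 14
Position 9 (value -10): max_ending_here = 3, max_so_far = 14

Maximum subarray: [14]
Maximum sum: 14

The maximum subarray is [14] with sum 14. This subarray runs from index 0 to index 0.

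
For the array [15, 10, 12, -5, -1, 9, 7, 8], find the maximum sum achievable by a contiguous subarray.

Using Kadane's algorithm on [15, 10, 12, -5, -1, 9, 7, 8]:

Scanning through the array:
Position 1 (value 10): max_ending_here = 25, max_so_far = 25
Position 2 (value 12): max_ending_here = 37, max_so_far = 37
Position 3 (value -5): max_ending_here = 32, max_so_far = 37
Position 4 (value -1): max_ending_here = 31, max_so_far = 37
Position 5 (value 9): max_ending_here = 40, max_so_far = 40
Position 6 (value 7): max_ending_here = 47, max_so_far = 47
Position 7 (value 8): max_ending_here = 55, max_so_far = 55

Maximum subarray: [15, 10, 12, -5, -1, 9, 7, 8]
Maximum sum: 55

The maximum subarray is [15, 10, 12, -5, -1, 9, 7, 8] with sum 55. This subarray runs from index 0 to index 7.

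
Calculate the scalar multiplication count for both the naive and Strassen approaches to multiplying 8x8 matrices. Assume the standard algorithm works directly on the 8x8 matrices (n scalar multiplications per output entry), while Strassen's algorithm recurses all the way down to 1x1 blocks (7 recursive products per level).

Matrix multiplication for 8x8 matrices:

Standard algorithm: 8^3 = 512 multiplications
Strassen's algorithm: 7^(log2(8)) = 7^3 = 343 multiplications
Savings: 512 - 343 = 169 multiplications

Standard: 512 multiplications (8^3). Strassen: 343 multiplications (7^3). Strassen reduces 8 recursive multiplications to 7 at each level.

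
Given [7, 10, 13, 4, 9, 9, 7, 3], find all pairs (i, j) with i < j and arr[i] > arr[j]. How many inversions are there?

Finding inversions in [7, 10, 13, 4, 9, 9, 7, 3]:

(0, 3): arr[0]=7 > arr[3]=4
(0, 7): arr[0]=7 > arr[7]=3
(1, 3): arr[1]=10 > arr[3]=4
(1, 4): arr[1]=10 > arr[4]=9
(1, 5): arr[1]=10 > arr[5]=9
(1, 6): arr[1]=10 > arr[6]=7
(1, 7): arr[1]=10 > arr[7]=3
(2, 3): arr[2]=13 > arr[3]=4
(2, 4): arr[2]=13 > arr[4]=9
(2, 5): arr[2]=13 > arr[5]=9
(2, 6): arr[2]=13 > arr[6]=7
(2, 7): arr[2]=13 > arr[7]=3
(3, 7): arr[3]=4 > arr[7]=3
(4, 6): arr[4]=9 > arr[6]=7
(4, 7): arr[4]=9 > arr[7]=3
(5, 6): arr[5]=9 > arr[6]=7
(5, 7): arr[5]=9 > arr[7]=3
(6, 7): arr[6]=7 > arr[7]=3

Total inversions: 18

The array has 18 inversion(s): (0,3), (0,7), (1,3), (1,4), (1,5), (1,6), (1,7), (2,3), (2,4), (2,5), (2,6), (2,7), (3,7), (4,6), (4,7), (5,6), (5,7), (6,7). Each pair (i,j) satisfies i < j and arr[i] > arr[j].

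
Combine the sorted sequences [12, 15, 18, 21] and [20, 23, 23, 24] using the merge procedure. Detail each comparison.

Merging process:

Compare 12 vs 20: take 12 from left. Merged: [12]
Compare 15 vs 20: take 15 from left. Merged: [12, 15]
Compare 18 vs 20: take 18 from left. Merged: [12, 15, 18]
Compare 21 vs 20: take 20 from right. Merged: [12, 15, 18, 20]
Compare 21 vs 23: take 21 from left. Merged: [12, 15, 18, 20, 21]
Append remaining from right: [23, 23, 24]. Merged: [12, 15, 18, 20, 21, 23, 23, 24]

Final merged array: [12, 15, 18, 20, 21, 23, 23, 24]
Total comparisons: 5

The merged array is [12, 15, 18, 20, 21, 23, 23, 24], requiring 5 comparisons. The merge step runs in O(n) time where n is the total number of elements.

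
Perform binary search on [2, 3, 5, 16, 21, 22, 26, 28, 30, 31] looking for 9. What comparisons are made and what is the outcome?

Binary search for 9 in [2, 3, 5, 16, 21, 22, 26, 28, 30, 31]:

lo=0, hi=9, mid=4, arr[mid]=21 -> 21 > 9, search left half
lo=0, hi=3, mid=1, arr[mid]=3 -> 3 < 9, search right half
lo=2, hi=3, mid=2, arr[mid]=5 -> 5 < 9, search right half
lo=3, hi=3, mid=3, arr[mid]=16 -> 16 > 9, search left half
lo=3 > hi=2, target 9 not found

Binary search determines that 9 is not in the array after 4 comparisons. The search space was exhausted without finding the target.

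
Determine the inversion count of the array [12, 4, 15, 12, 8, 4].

Finding inversions in [12, 4, 15, 12, 8, 4]:

(0, 1): arr[0]=12 > arr[1]=4
(0, 4): arr[0]=12 > arr[4]=8
(0, 5): arr[0]=12 > arr[5]=4
(2, 3): arr[2]=15 > arr[3]=12
(2, 4): arr[2]=15 > arr[4]=8
(2, 5): arr[2]=15 > arr[5]=4
(3, 4): arr[3]=12 > arr[4]=8
(3, 5): arr[3]=12 > arr[5]=4
(4, 5): arr[4]=8 > arr[5]=4

Total inversions: 9

The array has 9 inversion(s): (0,1), (0,4), (0,5), (2,3), (2,4), (2,5), (3,4), (3,5), (4,5). Each pair (i,j) satisfies i < j and arr[i] > arr[j].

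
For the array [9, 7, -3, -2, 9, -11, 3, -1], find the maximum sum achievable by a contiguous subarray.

Using Kadane's algorithm on [9, 7, -3, -2, 9, -11, 3, -1]:

Scanning through the array:
Position 1 (value 7): max_ending_here = 16, max_so_far = 16
Position 2 (value -3): max_ending_here = 13, max_so_far = 16
Position 3 (value -2): max_ending_here = 11, max_so_far = 16
Position 4 (value 9): max_ending_here = 20, max_so_far = 20
Position 5 (value -11): max_ending_here = 9, max_so_far = 20
Position 6 (value 3): max_ending_here = 12, max_so_far = 20
Position 7 (value -1): max_ending_here = 11, max_so_far = 20

Maximum subarray: [9, 7, -3, -2, 9]
Maximum sum: 20

The maximum subarray is [9, 7, -3, -2, 9] with sum 20. This subarray runs from index 0 to index 4.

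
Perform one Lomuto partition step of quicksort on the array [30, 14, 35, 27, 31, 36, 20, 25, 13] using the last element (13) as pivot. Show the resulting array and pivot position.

Lomuto partition with pivot = 13:

Initial array: [30, 14, 35, 27, 31, 36, 20, 25, 13]

arr[0]=30 > 13: no swap
arr[1]=14 > 13: no swap
arr[2]=35 > 13: no swap
arr[3]=27 > 13: no swap
arr[4]=31 > 13: no swap
arr[5]=36 > 13: no swap
arr[6]=20 > 13: no swap
arr[7]=25 > 13: no swap

Place pivot at position 0: [13, 14, 35, 27, 31, 36, 20, 25, 30]
Pivot position: 0

After partitioning with pivot 13, the array becomes [13, 14, 35, 27, 31, 36, 20, 25, 30]. The pivot is placed at index 0. All elements to the left of the pivot are <= 13, and all elements to the right are > 13.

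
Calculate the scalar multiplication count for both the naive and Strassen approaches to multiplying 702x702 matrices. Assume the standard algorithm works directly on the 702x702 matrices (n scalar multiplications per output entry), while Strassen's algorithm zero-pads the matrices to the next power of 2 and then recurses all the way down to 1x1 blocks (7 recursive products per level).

Matrix multiplication for 702x702 matrices:

Strassen's algorithm requires power-of-2 dimensions. Pad 702x702 to 1024x1024 (next power of 2).

Standard algorithm: 702^3 = 345948408 multiplications
Strassen's algorithm: 7^(log2(1024)) = 7^10 = 282475249 multiplications
Savings: 345948408 - 282475249 = 63473159 multiplications

Standard: 345948408 multiplications (702^3). Strassen: 282475249 multiplications (7^10, after padding to 1024x1024). Strassen reduces 8 recursive multiplications to 7 at each level.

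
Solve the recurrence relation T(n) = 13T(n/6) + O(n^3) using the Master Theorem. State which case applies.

Master Theorem for T(n) = 13T(n/6) + O(n^3):

a = 13, b = 6, c = 3
log_b(a) = log_6(13) = 1.4315

Case 3: c = 3 > log_6(13) = 1.4315
T(n) = O(n^3) = O(n^3)

For T(n) = 13T(n/6) + O(n^3): log_6(13) = 1.4315. This is Case 3 of the Master Theorem (c > log_b(a), work dominated by root), giving O(n^3).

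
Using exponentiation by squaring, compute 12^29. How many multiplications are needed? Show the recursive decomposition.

Computing 12^29 by squaring (build up from 12^1; each line after the first costs one multiplication):

12^1 = 12
12^2 = (12^1)^2 = 12^2 = 144
12^3 = 12 * 12^2 = 12 * 144 = 1728
12^6 = (12^3)^2 = 1728^2 = 2985984
12^7 = 12 * 12^6 = 12 * 2985984 = 35831808
12^14 = (12^7)^2 = 35831808^2 = 1283918464548864
12^28 = (12^14)^2 = 1283918464548864^2 = 1648446623609512543951043690496
12^29 = 12 * 12^28 = 12 * 1648446623609512543951043690496 = 19781359483314150527412524285952

Result: 19781359483314150527412524285952
Multiplications needed: 7 (7 lines after 12^1)

12^29 = 19781359483314150527412524285952. Using exponentiation by squaring, this requires 7 multiplications. The key idea: if the exponent is even, square the half-power; if odd, multiply by the base once.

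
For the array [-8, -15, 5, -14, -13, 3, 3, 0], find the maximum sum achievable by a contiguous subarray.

Using Kadane's algorithm on [-8, -15, 5, -14, -13, 3, 3, 0]:

Scanning through the array:
Position 1 (value -15): max_ending_here = -15, max_so_far = -8
Position 2 (value 5): max_ending_here = 5, max_so_far = 5
Position 3 (value -14): max_ending_here = -9, max_so_far = 5
Position 4 (value -13): max_ending_here = -13, max_so_far = 5
Position 5 (value 3): max_ending_here = 3, max_so_far = 5
Position 6 (value 3): max_ending_here = 6, max_so_far = 6
Position 7 (value 0): max_ending_here = 6, max_so_far = 6

Maximum subarray: [3, 3]
Maximum sum: 6

The maximum subarray is [3, 3] with sum 6. This subarray runs from index 5 to index 6.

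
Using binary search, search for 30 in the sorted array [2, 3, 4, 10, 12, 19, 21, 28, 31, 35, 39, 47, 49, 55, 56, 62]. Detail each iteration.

Binary search for 30 in [2, 3, 4, 10, 12, 19, 21, 28, 31, 35, 39, 47, 49, 55, 56, 62]:

lo=0, hi=15, mid=7, arr[mid]=28 -> 28 < 30, search right half
lo=8, hi=15, mid=11, arr[mid]=47 -> 47 > 30, search left half
lo=8, hi=10, mid=9, arr[mid]=35 -> 35 > 30, search left half
lo=8, hi=8, mid=8, arr[mid]=31 -> 31 > 30, search left half
lo=8 > hi=7, target 30 not found

Binary search determines that 30 is not in the array after 4 comparisons. The search space was exhausted without finding the target.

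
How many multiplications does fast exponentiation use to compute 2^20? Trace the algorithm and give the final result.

Computing 2^20 by squaring (build up from 2^1; each line after the first costs one multiplication):

2^1 = 2
2^2 = (2^1)^2 = 2^2 = 4
2^4 = (2^2)^2 = 4^2 = 16
2^5 = 2 * 2^4 = 2 * 16 = 32
2^10 = (2^5)^2 = 32^2 = 1024
2^20 = (2^10)^2 = 1024^2 = 1048576

Result: 1048576
Multiplications needed: 5 (5 lines after 2^1)

2^20 = 1048576. Using exponentiation by squaring, this requires 5 multiplications. The key idea: if the exponent is even, square the half-power; if odd, multiply by the base once.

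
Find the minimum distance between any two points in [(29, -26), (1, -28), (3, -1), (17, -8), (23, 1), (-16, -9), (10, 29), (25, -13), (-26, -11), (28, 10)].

Computing all pairwise distances among 10 points:

d((29, -26), (1, -28)) = 28.0713
d((29, -26), (3, -1)) = 36.0694
d((29, -26), (17, -8)) = 21.6333
d((29, -26), (23, 1)) = 27.6586
d((29, -26), (-16, -9)) = 48.1041
d((29, -26), (10, 29)) = 58.1893
d((29, -26), (25, -13)) = 13.6015
d((29, -26), (-26, -11)) = 57.0088
d((29, -26), (28, 10)) = 36.0139
d((1, -28), (3, -1)) = 27.074
d((1, -28), (17, -8)) = 25.6125
d((1, -28), (23, 1)) = 36.4005
d((1, -28), (-16, -9)) = 25.4951
d((1, -28), (10, 29)) = 57.7062
d((1, -28), (25, -13)) = 28.3019
d((1, -28), (-26, -11)) = 31.9061
d((1, -28), (28, 10)) = 46.6154
d((3, -1), (17, -8)) = 15.6525
d((3, -1), (23, 1)) = 20.0998
d((3, -1), (-16, -9)) = 20.6155
d((3, -1), (10, 29)) = 30.8058
d((3, -1), (25, -13)) = 25.0599
d((3, -1), (-26, -11)) = 30.6757
d((3, -1), (28, 10)) = 27.313
d((17, -8), (23, 1)) = 10.8167
d((17, -8), (-16, -9)) = 33.0151
d((17, -8), (10, 29)) = 37.6563
d((17, -8), (25, -13)) = 9.434 <-- minimum
d((17, -8), (-26, -11)) = 43.1045
d((17, -8), (28, 10)) = 21.095
d((23, 1), (-16, -9)) = 40.2616
d((23, 1), (10, 29)) = 30.8707
d((23, 1), (25, -13)) = 14.1421
d((23, 1), (-26, -11)) = 50.448
d((23, 1), (28, 10)) = 10.2956
d((-16, -9), (10, 29)) = 46.0435
d((-16, -9), (25, -13)) = 41.1947
d((-16, -9), (-26, -11)) = 10.198
d((-16, -9), (28, 10)) = 47.927
d((10, 29), (25, -13)) = 44.5982
d((10, 29), (-26, -11)) = 53.8145
d((10, 29), (28, 10)) = 26.1725
d((25, -13), (-26, -11)) = 51.0392
d((25, -13), (28, 10)) = 23.1948
d((-26, -11), (28, 10)) = 57.9396

Closest pair: (17, -8) and (25, -13) with distance 9.434

The closest pair is (17, -8) and (25, -13) with Euclidean distance 9.434. For 10 points, brute-force pairwise comparison is shown above. For large n, the divide-and-conquer algorithm (sort by x, recurse on halves, check the dividing strip) achieves O(n log n).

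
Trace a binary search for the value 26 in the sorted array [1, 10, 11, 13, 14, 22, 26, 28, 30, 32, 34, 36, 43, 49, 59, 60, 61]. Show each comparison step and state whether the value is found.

Binary search for 26 in [1, 10, 11, 13, 14, 22, 26, 28, 30, 32, 34, 36, 43, 49, 59, 60, 61]:

lo=0, hi=16, mid=8, arr[mid]=30 -> 30 > 26, search left half
lo=0, hi=7, mid=3, arr[mid]=13 -> 13 < 26, search right half
lo=4, hi=7, mid=5, arr[mid]=22 -> 22 < 26, search right half
lo=6, hi=7, mid=6, arr[mid]=26 -> Found target at index 6!

Binary search finds 26 at index 6 after 4 comparisons. The search repeatedly halves the search space by comparing with the middle element.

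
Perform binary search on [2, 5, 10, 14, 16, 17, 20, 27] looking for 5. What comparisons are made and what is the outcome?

Binary search for 5 in [2, 5, 10, 14, 16, 17, 20, 27]:

lo=0, hi=7, mid=3, arr[mid]=14 -> 14 > 5, search left half
lo=0, hi=2, mid=1, arr[mid]=5 -> Found target at index 1!

Binary search finds 5 at index 1 after 2 comparisons. The search repeatedly halves the search space by comparing with the middle element.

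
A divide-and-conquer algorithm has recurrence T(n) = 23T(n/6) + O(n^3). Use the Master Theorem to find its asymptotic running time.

Master Theorem for T(n) = 23T(n/6) + O(n^3):

a = 23, b = 6, c = 3
log_b(a) = log_6(23) = 1.7500

Case 3: c = 3 > log_6(23) = 1.7500
T(n) = O(n^3) = O(n^3)

For T(n) = 23T(n/6) + O(n^3): log_6(23) = 1.7500. This is Case 3 of the Master Theorem (c > log_b(a), work dominated by root), giving O(n^3).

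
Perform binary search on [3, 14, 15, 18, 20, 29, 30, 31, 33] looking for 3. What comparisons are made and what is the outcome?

Binary search for 3 in [3, 14, 15, 18, 20, 29, 30, 31, 33]:

lo=0, hi=8, mid=4, arr[mid]=20 -> 20 > 3, search left half
lo=0, hi=3, mid=1, arr[mid]=14 -> 14 > 3, search left half
lo=0, hi=0, mid=0, arr[mid]=3 -> Found target at index 0!

Binary search finds 3 at index 0 after 3 comparisons. The search repeatedly halves the search space by comparing with the middle element.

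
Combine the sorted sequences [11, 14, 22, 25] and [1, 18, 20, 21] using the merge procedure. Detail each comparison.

Merging process:

Compare 11 vs 1: take 1 from right. Merged: [1]
Compare 11 vs 18: take 11 from left. Merged: [1, 11]
Compare 14 vs 18: take 14 from left. Merged: [1, 11, 14]
Compare 22 vs 18: take 18 from right. Merged: [1, 11, 14, 18]
Compare 22 vs 20: take 20 from right. Merged: [1, 11, 14, 18, 20]
Compare 22 vs 21: take 21 from right. Merged: [1, 11, 14, 18, 20, 21]
Append remaining from left: [22, 25]. Merged: [1, 11, 14, 18, 20, 21, 22, 25]

Final merged array: [1, 11, 14, 18, 20, 21, 22, 25]
Total comparisons: 6

The merged array is [1, 11, 14, 18, 20, 21, 22, 25], requiring 6 comparisons. The merge step runs in O(n) time where n is the total number of elements.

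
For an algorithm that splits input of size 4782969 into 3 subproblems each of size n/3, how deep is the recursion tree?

For divide and conquer with division factor 3:

Problem sizes at each level:
Level 0: 4782969
Level 1: 1594323
Level 2: 531441
Level 3: 177147
Level 4: 59049
Level 5: 19683
Level 6: 6561
Level 7: 2187
Level 8: 729
Level 9: 243
Level 10: 81
Level 11: 27
Level 12: 9
Level 13: 3
Level 14: 1

The root is level 0 and the size-1 base case is level 14 (the tree spans levels 0 through 14, i.e. 15 levels counting the root), so the depth is the number of divisions: log_3(4782969) = 14

The recursion tree depth is log_3(4782969) = 14. At each level, the problem size is divided by 3, so it takes 14 divisions to reduce to a base case of size 1. The algorithm makes 3 recursive calls at each level.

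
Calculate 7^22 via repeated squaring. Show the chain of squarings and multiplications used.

Computing 7^22 by squaring (build up from 7^1; each line after the first costs one multiplication):

7^1 = 7
7^2 = (7^1)^2 = 7^2 = 49
7^4 = (7^2)^2 = 49^2 = 2401
7^5 = 7 * 7^4 = 7 * 2401 = 16807
7^10 = (7^5)^2 = 16807^2 = 282475249
7^11 = 7 * 7^10 = 7 * 282475249 = 1977326743
7^22 = (7^11)^2 = 1977326743^2 = 3909821048582988049

Result: 3909821048582988049
Multiplications needed: 6 (6 lines after 7^1)

7^22 = 3909821048582988049. Using exponentiation by squaring, this requires 6 multiplications. The key idea: if the exponent is even, square the half-power; if odd, multiply by the base once.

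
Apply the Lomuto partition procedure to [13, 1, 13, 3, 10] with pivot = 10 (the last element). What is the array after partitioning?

Lomuto partition with pivot = 10:

Initial array: [13, 1, 13, 3, 10]

arr[0]=13 > 10: no swap
arr[1]=1 <= 10: swap with position 0, array becomes [1, 13, 13, 3, 10]
arr[2]=13 > 10: no swap
arr[3]=3 <= 10: swap with position 1, array becomes [1, 3, 13, 13, 10]

Place pivot at position 2: [1, 3, 10, 13, 13]
Pivot position: 2

After partitioning with pivot 10, the array becomes [1, 3, 10, 13, 13]. The pivot is placed at index 2. All elements to the left of the pivot are <= 10, and all elements to the right are > 10.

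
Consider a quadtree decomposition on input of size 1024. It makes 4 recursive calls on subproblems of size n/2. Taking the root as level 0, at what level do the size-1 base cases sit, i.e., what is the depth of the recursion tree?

For divide and conquer with division factor 2:

Problem sizes at each level:
Level 0: 1024
Level 1: 512
Level 2: 256
Level 3: 128
Level 4: 64
Level 5: 32
Level 6: 16
Level 7: 8
Level 8: 4
Level 9: 2
Level 10: 1

The root is level 0 and the size-1 base case is level 10 (the tree spans levels 0 through 10, i.e. 11 levels counting the root), so the depth is the number of divisions: log_2(1024) = 10

The recursion tree depth is log_2(1024) = 10. At each level, the problem size is divided by 2, so it takes 10 divisions to reduce to a base case of size 1. The algorithm makes 4 recursive calls at each level.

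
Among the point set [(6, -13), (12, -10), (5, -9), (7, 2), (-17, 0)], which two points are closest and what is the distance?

Computing all pairwise distances among 5 points:

d((6, -13), (12, -10)) = 6.7082
d((6, -13), (5, -9)) = 4.1231 <-- minimum
d((6, -13), (7, 2)) = 15.0333
d((6, -13), (-17, 0)) = 26.4197
d((12, -10), (5, -9)) = 7.0711
d((12, -10), (7, 2)) = 13.0
d((12, -10), (-17, 0)) = 30.6757
d((5, -9), (7, 2)) = 11.1803
d((5, -9), (-17, 0)) = 23.7697
d((7, 2), (-17, 0)) = 24.0832

Closest pair: (6, -13) and (5, -9) with distance 4.1231

The closest pair is (6, -13) and (5, -9) with Euclidean distance 4.1231. For 5 points, brute-force pairwise comparison is shown above. For large n, the divide-and-conquer algorithm (sort by x, recurse on halves, check the dividing strip) achieves O(n log n).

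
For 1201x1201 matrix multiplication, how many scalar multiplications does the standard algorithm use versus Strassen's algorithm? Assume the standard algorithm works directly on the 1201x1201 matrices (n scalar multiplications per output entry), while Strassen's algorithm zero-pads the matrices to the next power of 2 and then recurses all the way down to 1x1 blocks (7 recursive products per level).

Matrix multiplication for 1201x1201 matrices:

Strassen's algorithm requires power-of-2 dimensions. Pad 1201x1201 to 2048x2048 (next power of 2).

Standard algorithm: 1201^3 = 1732323601 multiplications
Strassen's algorithm: 7^(log2(2048)) = 7^11 = 1977326743 multiplications
Difference: 1732323601 - 1977326743 = -245003142 (Strassen uses MORE here due to padding overhead — for small or just-over-power-of-2 n, padding can outweigh the per-level savings)

Standard: 1732323601 multiplications (1201^3). Strassen: 1977326743 multiplications (7^11, after padding to 2048x2048). Strassen reduces 8 recursive multiplications to 7 at each level.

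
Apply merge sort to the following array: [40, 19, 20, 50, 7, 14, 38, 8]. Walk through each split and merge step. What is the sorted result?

Merge sort trace:

Split: [40, 19, 20, 50, 7, 14, 38, 8] -> [40, 19, 20, 50] and [7, 14, 38, 8]
  Split: [40, 19, 20, 50] -> [40, 19] and [20, 50]
    Split: [40, 19] -> [40] and [19]
    Merge: [40] + [19] -> [19, 40]
    Split: [20, 50] -> [20] and [50]
    Merge: [20] + [50] -> [20, 50]
  Merge: [19, 40] + [20, 50] -> [19, 20, 40, 50]
  Split: [7, 14, 38, 8] -> [7, 14] and [38, 8]
    Split: [7, 14] -> [7] and [14]
    Merge: [7] + [14] -> [7, 14]
    Split: [38, 8] -> [38] and [8]
    Merge: [38] + [8] -> [8, 38]
  Merge: [7, 14] + [8, 38] -> [7, 8, 14, 38]
Merge: [19, 20, 40, 50] + [7, 8, 14, 38] -> [7, 8, 14, 19, 20, 38, 40, 50]

Final sorted array: [7, 8, 14, 19, 20, 38, 40, 50]

The merge sort proceeds by recursively splitting the array and merging sorted halves.
After all merges, the sorted array is [7, 8, 14, 19, 20, 38, 40, 50].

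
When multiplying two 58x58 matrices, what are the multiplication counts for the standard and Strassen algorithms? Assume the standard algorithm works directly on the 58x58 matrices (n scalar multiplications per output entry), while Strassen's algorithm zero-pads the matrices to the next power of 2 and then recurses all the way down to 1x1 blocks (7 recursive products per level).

Matrix multiplication for 58x58 matrices:

Strassen's algorithm requires power-of-2 dimensions. Pad 58x58 to 64x64 (next power of 2).

Standard algorithm: 58^3 = 195112 multiplications
Strassen's algorithm: 7^(log2(64)) = 7^6 = 117649 multiplications
Savings: 195112 - 117649 = 77463 multiplications

Standard: 195112 multiplications (58^3). Strassen: 117649 multiplications (7^6, after padding to 64x64). Strassen reduces 8 recursive multiplications to 7 at each level.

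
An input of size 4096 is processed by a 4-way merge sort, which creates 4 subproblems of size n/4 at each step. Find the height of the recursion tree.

For divide and conquer with division factor 4:

Problem sizes at each level:
Level 0: 4096
Level 1: 1024
Level 2: 256
Level 3: 64
Level 4: 16
Level 5: 4
Level 6: 1

The root is level 0 and the size-1 base case is level 6 (the tree spans levels 0 through 6, i.e. 7 levels counting the root), so the depth is the number of divisions: log_4(4096) = 6

The recursion tree depth is log_4(4096) = 6. At each level, the problem size is divided by 4, so it takes 6 divisions to reduce to a base case of size 1. The algorithm makes 4 recursive calls at each level.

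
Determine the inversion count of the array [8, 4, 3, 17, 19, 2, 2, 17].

Finding inversions in [8, 4, 3, 17, 19, 2, 2, 17]:

(0, 1): arr[0]=8 > arr[1]=4
(0, 2): arr[0]=8 > arr[2]=3
(0, 5): arr[0]=8 > arr[5]=2
(0, 6): arr[0]=8 > arr[6]=2
(1, 2): arr[1]=4 > arr[2]=3
(1, 5): arr[1]=4 > arr[5]=2
(1, 6): arr[1]=4 > arr[6]=2
(2, 5): arr[2]=3 > arr[5]=2
(2, 6): arr[2]=3 > arr[6]=2
(3, 5): arr[3]=17 > arr[5]=2
(3, 6): arr[3]=17 > arr[6]=2
(4, 5): arr[4]=19 > arr[5]=2
(4, 6): arr[4]=19 > arr[6]=2
(4, 7): arr[4]=19 > arr[7]=17

Total inversions: 14

The array has 14 inversion(s): (0,1), (0,2), (0,5), (0,6), (1,2), (1,5), (1,6), (2,5), (2,6), (3,5), (3,6), (4,5), (4,6), (4,7). Each pair (i,j) satisfies i < j and arr[i] > arr[j].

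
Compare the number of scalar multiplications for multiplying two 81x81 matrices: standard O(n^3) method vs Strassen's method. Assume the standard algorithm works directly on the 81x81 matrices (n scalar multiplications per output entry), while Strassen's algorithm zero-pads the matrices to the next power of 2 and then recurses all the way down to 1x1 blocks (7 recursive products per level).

Matrix multiplication for 81x81 matrices:

Strassen's algorithm requires power-of-2 dimensions. Pad 81x81 to 128x128 (next power of 2).

Standard algorithm: 81^3 = 531441 multiplications
Strassen's algorithm: 7^(log2(128)) = 7^7 = 823543 multiplications
Difference: 531441 - 823543 = -292102 (Strassen uses MORE here due to padding overhead — for small or just-over-power-of-2 n, padding can outweigh the per-level savings)

Standard: 531441 multiplications (81^3). Strassen: 823543 multiplications (7^7, after padding to 128x128). Strassen reduces 8 recursive multiplications to 7 at each level.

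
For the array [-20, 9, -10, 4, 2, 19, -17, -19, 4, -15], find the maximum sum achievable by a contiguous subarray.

Using Kadane's algorithm on [-20, 9, -10, 4, 2, 19, -17, -19, 4, -15]:

Scanning through the array:
Position 1 (value 9): max_ending_here = 9, max_so_far = 9
Position 2 (value -10): max_ending_here = -1, max_so_far = 9
Position 3 (value 4): max_ending_here = 4, max_so_far = 9
Position 4 (value 2): max_ending_here = 6, max_so_far = 9
Position 5 (value 19): max_ending_here = 25, max_so_far = 25
Position 6 (value -17): max_ending_here = 8, max_so_far = 25
Position 7 (value -19): max_ending_here = -11, max_so_far = 25
Position 8 (value 4): max_ending_here = 4, max_so_far = 25
Position 9 (value -15): max_ending_here = -11, max_so_far = 25

Maximum subarray: [4, 2, 19]
Maximum sum: 25

The maximum subarray is [4, 2, 19] with sum 25. This subarray runs from index 3 to index 5.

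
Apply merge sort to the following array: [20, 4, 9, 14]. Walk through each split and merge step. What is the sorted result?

Merge sort trace:

Split: [20, 4, 9, 14] -> [20, 4] and [9, 14]
  Split: [20, 4] -> [20] and [4]
  Merge: [20] + [4] -> [4, 20]
  Split: [9, 14] -> [9] and [14]
  Merge: [9] + [14] -> [9, 14]
Merge: [4, 20] + [9, 14] -> [4, 9, 14, 20]

Final sorted array: [4, 9, 14, 20]

The merge sort proceeds by recursively splitting the array and merging sorted halves.
After all merges, the sorted array is [4, 9, 14, 20].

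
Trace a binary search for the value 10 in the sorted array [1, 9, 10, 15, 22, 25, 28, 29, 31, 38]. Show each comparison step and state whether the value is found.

Binary search for 10 in [1, 9, 10, 15, 22, 25, 28, 29, 31, 38]:

lo=0, hi=9, mid=4, arr[mid]=22 -> 22 > 10, search left half
lo=0, hi=3, mid=1, arr[mid]=9 -> 9 < 10, search right half
lo=2, hi=3, mid=2, arr[mid]=10 -> Found target at index 2!

Binary search finds 10 at index 2 after 3 comparisons. The search repeatedly halves the search space by comparing with the middle element.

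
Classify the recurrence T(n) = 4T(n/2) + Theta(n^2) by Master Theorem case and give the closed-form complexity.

Master Theorem for T(n) = 4T(n/2) + O(n^2):

a = 4, b = 2, c = 2
log_b(a) = log_2(4) = 2.0000

Case 2: c = 2 = log_2(4) = 2.0000
T(n) = O(n^2 log n) = O(n^2 log n)

For T(n) = 4T(n/2) + O(n^2): log_2(4) = 2.0000. This is Case 2 of the Master Theorem (c = log_b(a), equal work at all levels), giving O(n^2 log n).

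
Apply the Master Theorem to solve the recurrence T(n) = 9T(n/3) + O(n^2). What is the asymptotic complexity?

Master Theorem for T(n) = 9T(n/3) + O(n^2):

a = 9, b = 3, c = 2
log_b(a) = log_3(9) = 2.0000

Case 2: c = 2 = log_3(9) = 2.0000
T(n) = O(n^2 log n) = O(n^2 log n)

For T(n) = 9T(n/3) + O(n^2): log_3(9) = 2.0000. This is Case 2 of the Master Theorem (c = log_b(a), equal work at all levels), giving O(n^2 log n).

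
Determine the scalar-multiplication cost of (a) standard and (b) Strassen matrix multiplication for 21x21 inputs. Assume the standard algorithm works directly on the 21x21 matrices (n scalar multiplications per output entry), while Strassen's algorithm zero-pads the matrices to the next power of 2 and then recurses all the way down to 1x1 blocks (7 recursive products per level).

Matrix multiplication for 21x21 matrices:

Strassen's algorithm requires power-of-2 dimensions. Pad 21x21 to 32x32 (next power of 2).

Standard algorithm: 21^3 = 9261 multiplications
Strassen's algorithm: 7^(log2(32)) = 7^5 = 16807 multiplications
Difference: 9261 - 16807 = -7546 (Strassen uses MORE here due to padding overhead — for small or just-over-power-of-2 n, padding can outweigh the per-level savings)

Standard: 9261 multiplications (21^3). Strassen: 16807 multiplications (7^5, after padding to 32x32). Strassen reduces 8 recursive multiplications to 7 at each level.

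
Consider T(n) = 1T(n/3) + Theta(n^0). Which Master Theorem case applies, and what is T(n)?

Master Theorem for T(n) = 1T(n/3) + O(n^0):

a = 1, b = 3, c = 0
log_b(a) = log_3(1) = 0.0000

Case 2: c = 0 = log_3(1) = 0.0000
T(n) = O(n^0 log n) = O(log n)

For T(n) = 1T(n/3) + O(n^0): log_3(1) = 0.0000. This is Case 2 of the Master Theorem (c = log_b(a), equal work at all levels), giving O(log n).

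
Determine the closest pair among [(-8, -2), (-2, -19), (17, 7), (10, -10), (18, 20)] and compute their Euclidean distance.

Computing all pairwise distances among 5 points:

d((-8, -2), (-2, -19)) = 18.0278
d((-8, -2), (17, 7)) = 26.5707
d((-8, -2), (10, -10)) = 19.6977
d((-8, -2), (18, 20)) = 34.0588
d((-2, -19), (17, 7)) = 32.2025
d((-2, -19), (10, -10)) = 15.0
d((-2, -19), (18, 20)) = 43.8292
d((17, 7), (10, -10)) = 18.3848
d((17, 7), (18, 20)) = 13.0384 <-- minimum
d((10, -10), (18, 20)) = 31.0483

Closest pair: (17, 7) and (18, 20) with distance 13.0384

The closest pair is (17, 7) and (18, 20) with Euclidean distance 13.0384. For 5 points, brute-force pairwise comparison is shown above. For large n, the divide-and-conquer algorithm (sort by x, recurse on halves, check the dividing strip) achieves O(n log n).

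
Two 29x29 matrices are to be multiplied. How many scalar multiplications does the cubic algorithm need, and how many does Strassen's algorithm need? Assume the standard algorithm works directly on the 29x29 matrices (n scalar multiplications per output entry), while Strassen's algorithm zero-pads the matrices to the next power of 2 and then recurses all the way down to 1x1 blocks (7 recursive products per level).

Matrix multiplication for 29x29 matrices:

Strassen's algorithm requires power-of-2 dimensions. Pad 29x29 to 32x32 (next power of 2).

Standard algorithm: 29^3 = 24389 multiplications
Strassen's algorithm: 7^(log2(32)) = 7^5 = 16807 multiplications
Savings: 24389 - 16807 = 7582 multiplications

Standard: 24389 multiplications (29^3). Strassen: 16807 multiplications (7^5, after padding to 32x32). Strassen reduces 8 recursive multiplications to 7 at each level.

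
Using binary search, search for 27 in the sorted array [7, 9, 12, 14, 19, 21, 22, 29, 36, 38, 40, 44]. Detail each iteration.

Binary search for 27 in [7, 9, 12, 14, 19, 21, 22, 29, 36, 38, 40, 44]:

lo=0, hi=11, mid=5, arr[mid]=21 -> 21 < 27, search right half
lo=6, hi=11, mid=8, arr[mid]=36 -> 36 > 27, search left half
lo=6, hi=7, mid=6, arr[mid]=22 -> 22 < 27, search right half
lo=7, hi=7, mid=7, arr[mid]=29 -> 29 > 27, search left half
lo=7 > hi=6, target 27 not found

Binary search determines that 27 is not in the array after 4 comparisons. The search space was exhausted without finding the target.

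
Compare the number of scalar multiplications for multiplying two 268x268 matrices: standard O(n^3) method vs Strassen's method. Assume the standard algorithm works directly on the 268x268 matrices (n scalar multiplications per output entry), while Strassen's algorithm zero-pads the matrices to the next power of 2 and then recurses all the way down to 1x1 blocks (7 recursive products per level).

Matrix multiplication for 268x268 matrices:

Strassen's algorithm requires power-of-2 dimensions. Pad 268x268 to 512x512 (next power of 2).

Standard algorithm: 268^3 = 19248832 multiplications
Strassen's algorithm: 7^(log2(512)) = 7^9 = 40353607 multiplications
Difference: 19248832 - 40353607 = -21104775 (Strassen uses MORE here due to padding overhead — for small or just-over-power-of-2 n, padding can outweigh the per-level savings)

Standard: 19248832 multiplications (268^3). Strassen: 40353607 multiplications (7^9, after padding to 512x512). Strassen reduces 8 recursive multiplications to 7 at each level.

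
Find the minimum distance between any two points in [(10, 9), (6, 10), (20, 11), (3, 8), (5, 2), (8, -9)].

Computing all pairwise distances among 6 points:

d((10, 9), (6, 10)) = 4.1231
d((10, 9), (20, 11)) = 10.198
d((10, 9), (3, 8)) = 7.0711
d((10, 9), (5, 2)) = 8.6023
d((10, 9), (8, -9)) = 18.1108
d((6, 10), (20, 11)) = 14.0357
d((6, 10), (3, 8)) = 3.6056 <-- minimum
d((6, 10), (5, 2)) = 8.0623
d((6, 10), (8, -9)) = 19.105
d((20, 11), (3, 8)) = 17.2627
d((20, 11), (5, 2)) = 17.4929
d((20, 11), (8, -9)) = 23.3238
d((3, 8), (5, 2)) = 6.3246
d((3, 8), (8, -9)) = 17.72
d((5, 2), (8, -9)) = 11.4018

Closest pair: (6, 10) and (3, 8) with distance 3.6056

The closest pair is (6, 10) and (3, 8) with Euclidean distance 3.6056. For 6 points, brute-force pairwise comparison is shown above. For large n, the divide-and-conquer algorithm (sort by x, recurse on halves, check the dividing strip) achieves O(n log n).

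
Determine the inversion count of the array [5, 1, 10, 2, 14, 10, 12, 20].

Finding inversions in [5, 1, 10, 2, 14, 10, 12, 20]:

(0, 1): arr[0]=5 > arr[1]=1
(0, 3): arr[0]=5 > arr[3]=2
(2, 3): arr[2]=10 > arr[3]=2
(4, 5): arr[4]=14 > arr[5]=10
(4, 6): arr[4]=14 > arr[6]=12

Total inversions: 5

The array has 5 inversion(s): (0,1), (0,3), (2,3), (4,5), (4,6). Each pair (i,j) satisfies i < j and arr[i] > arr[j].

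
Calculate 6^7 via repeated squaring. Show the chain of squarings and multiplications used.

Computing 6^7 by squaring (build up from 6^1; each line after the first costs one multiplication):

6^1 = 6
6^2 = (6^1)^2 = 6^2 = 36
6^3 = 6 * 6^2 = 6 * 36 = 216
6^6 = (6^3)^2 = 216^2 = 46656
6^7 = 6 * 6^6 = 6 * 46656 = 279936

Result: 279936
Multiplications needed: 4 (4 lines after 6^1)

6^7 = 279936. Using exponentiation by squaring, this requires 4 multiplications. The key idea: if the exponent is even, square the half-power; if odd, multiply by the base once.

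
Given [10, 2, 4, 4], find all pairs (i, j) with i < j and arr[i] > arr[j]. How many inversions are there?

Finding inversions in [10, 2, 4, 4]:

(0, 1): arr[0]=10 > arr[1]=2
(0, 2): arr[0]=10 > arr[2]=4
(0, 3): arr[0]=10 > arr[3]=4

Total inversions: 3

The array has 3 inversion(s): (0,1), (0,2), (0,3). Each pair (i,j) satisfies i < j and arr[i] > arr[j].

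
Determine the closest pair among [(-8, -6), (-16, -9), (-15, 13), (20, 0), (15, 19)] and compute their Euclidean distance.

Computing all pairwise distances among 5 points:

d((-8, -6), (-16, -9)) = 8.544 <-- minimum
d((-8, -6), (-15, 13)) = 20.2485
d((-8, -6), (20, 0)) = 28.6356
d((-8, -6), (15, 19)) = 33.9706
d((-16, -9), (-15, 13)) = 22.0227
d((-16, -9), (20, 0)) = 37.108
d((-16, -9), (15, 19)) = 41.7732
d((-15, 13), (20, 0)) = 37.3363
d((-15, 13), (15, 19)) = 30.5941
d((20, 0), (15, 19)) = 19.6469

Closest pair: (-8, -6) and (-16, -9) with distance 8.544

The closest pair is (-8, -6) and (-16, -9) with Euclidean distance 8.544. For 5 points, brute-force pairwise comparison is shown above. For large n, the divide-and-conquer algorithm (sort by x, recurse on halves, check the dividing strip) achieves O(n log n).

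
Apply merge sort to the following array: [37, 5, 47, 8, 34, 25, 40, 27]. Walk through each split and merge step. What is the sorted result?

Merge sort trace:

Split: [37, 5, 47, 8, 34, 25, 40, 27] -> [37, 5, 47, 8] and [34, 25, 40, 27]
  Split: [37, 5, 47, 8] -> [37, 5] and [47, 8]
    Split: [37, 5] -> [37] and [5]
    Merge: [37] + [5] -> [5, 37]
    Split: [47, 8] -> [47] and [8]
    Merge: [47] + [8] -> [8, 47]
  Merge: [5, 37] + [8, 47] -> [5, 8, 37, 47]
  Split: [34, 25, 40, 27] -> [34, 25] and [40, 27]
    Split: [34, 25] -> [34] and [25]
    Merge: [34] + [25] -> [25, 34]
    Split: [40, 27] -> [40] and [27]
    Merge: [40] + [27] -> [27, 40]
  Merge: [25, 34] + [27, 40] -> [25, 27, 34, 40]
Merge: [5, 8, 37, 47] + [25, 27, 34, 40] -> [5, 8, 25, 27, 34, 37, 40, 47]

Final sorted array: [5, 8, 25, 27, 34, 37, 40, 47]

The merge sort proceeds by recursively splitting the array and merging sorted halves.
After all merges, the sorted array is [5, 8, 25, 27, 34, 37, 40, 47].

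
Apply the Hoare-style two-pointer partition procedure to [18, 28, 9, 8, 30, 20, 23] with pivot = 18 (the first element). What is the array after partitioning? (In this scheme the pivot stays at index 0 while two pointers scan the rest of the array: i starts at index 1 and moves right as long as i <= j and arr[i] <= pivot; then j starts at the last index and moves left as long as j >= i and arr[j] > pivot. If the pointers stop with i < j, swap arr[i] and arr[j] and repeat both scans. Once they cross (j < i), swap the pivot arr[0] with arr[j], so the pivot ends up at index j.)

Hoare-style two-pointer partition with pivot = 18:

Initial array: [18, 28, 9, 8, 30, 20, 23]

Pointers start at i = 1, j = 6.
i stops at index 1 (arr[1]=28 > 18), j stops at index 3 (arr[3]=8 <= 18): swap arr[1] and arr[3], array becomes [18, 8, 9, 28, 30, 20, 23]
i ends at 3, j ends at 2: the pointers have crossed (j < i), so scanning stops.

Swap pivot arr[0] with arr[2] to place pivot at position 2: [9, 8, 18, 28, 30, 20, 23]
Pivot position: 2

After partitioning with pivot 18, the array becomes [9, 8, 18, 28, 30, 20, 23]. The pivot is placed at index 2. All elements to the left of the pivot are <= 18, and all elements to the right are > 18.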